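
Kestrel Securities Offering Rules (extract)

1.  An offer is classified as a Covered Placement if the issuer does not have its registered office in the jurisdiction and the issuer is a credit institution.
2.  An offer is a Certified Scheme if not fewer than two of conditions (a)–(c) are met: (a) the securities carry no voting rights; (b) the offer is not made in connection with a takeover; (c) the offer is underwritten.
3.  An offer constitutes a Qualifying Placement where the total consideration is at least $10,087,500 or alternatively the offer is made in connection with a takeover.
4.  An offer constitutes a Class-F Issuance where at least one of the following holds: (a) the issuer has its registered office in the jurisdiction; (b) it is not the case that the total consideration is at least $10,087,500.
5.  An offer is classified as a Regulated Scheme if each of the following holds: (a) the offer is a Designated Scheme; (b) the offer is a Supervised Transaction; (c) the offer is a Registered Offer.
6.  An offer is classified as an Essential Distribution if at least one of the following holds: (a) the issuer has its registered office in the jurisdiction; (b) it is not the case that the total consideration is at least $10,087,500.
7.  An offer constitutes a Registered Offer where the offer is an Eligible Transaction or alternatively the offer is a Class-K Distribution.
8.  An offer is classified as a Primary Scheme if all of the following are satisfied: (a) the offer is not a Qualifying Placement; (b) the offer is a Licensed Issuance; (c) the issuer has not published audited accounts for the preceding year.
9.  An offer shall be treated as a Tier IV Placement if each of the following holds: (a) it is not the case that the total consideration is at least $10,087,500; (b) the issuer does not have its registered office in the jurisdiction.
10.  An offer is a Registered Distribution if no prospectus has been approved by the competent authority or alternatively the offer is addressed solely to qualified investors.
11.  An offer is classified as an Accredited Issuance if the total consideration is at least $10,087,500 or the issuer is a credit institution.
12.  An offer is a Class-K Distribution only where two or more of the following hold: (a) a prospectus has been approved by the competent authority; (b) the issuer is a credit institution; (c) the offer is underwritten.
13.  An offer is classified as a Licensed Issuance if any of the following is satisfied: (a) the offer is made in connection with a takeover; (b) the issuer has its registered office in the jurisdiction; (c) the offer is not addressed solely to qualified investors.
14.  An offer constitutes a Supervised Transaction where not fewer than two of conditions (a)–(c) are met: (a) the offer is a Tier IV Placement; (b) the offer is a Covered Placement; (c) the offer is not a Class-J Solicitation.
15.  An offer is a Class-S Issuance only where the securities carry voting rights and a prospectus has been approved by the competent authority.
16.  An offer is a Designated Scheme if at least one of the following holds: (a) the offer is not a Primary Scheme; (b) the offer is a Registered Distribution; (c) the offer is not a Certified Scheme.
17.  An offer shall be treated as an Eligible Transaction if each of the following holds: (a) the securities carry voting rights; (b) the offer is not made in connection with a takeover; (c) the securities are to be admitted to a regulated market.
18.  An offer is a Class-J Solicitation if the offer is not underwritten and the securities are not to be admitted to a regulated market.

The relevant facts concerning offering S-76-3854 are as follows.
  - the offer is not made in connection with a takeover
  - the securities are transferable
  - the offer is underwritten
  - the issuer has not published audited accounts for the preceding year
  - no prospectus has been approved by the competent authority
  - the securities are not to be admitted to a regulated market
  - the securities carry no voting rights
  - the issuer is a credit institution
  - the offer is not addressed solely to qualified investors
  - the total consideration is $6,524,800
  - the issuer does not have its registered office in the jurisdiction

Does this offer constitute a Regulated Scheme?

Yes

Under paragraph 3: total consideration: $6,524,800 ≥ $10,087,500? no; or the offer is made in connection with a takeover? no. So the offer is not a Qualifying Placement.
Under paragraph 13: the offer is made in connection with a takeover? no; or the issuer has its registered office in the jurisdiction? no; or the offer is not addressed solely to qualified investors? yes. So the offer is a Licensed Issuance.
Under paragraph 8: not a Qualifying Placement (paragraph 3)? yes; and Licensed Issuance (paragraph 13)? yes; and the issuer has not published audited accounts for the preceding year? yes. So the offer is a Primary Scheme.
Under paragraph 10: no prospectus has been approved by the competent authority? yes; or the offer is addressed solely to qualified investors? no. So the offer is a Registered Distribution.
Under paragraph 2: the securities carry no voting rights? yes; the offer is not made in connection with a takeover? yes; the offer is underwritten? yes — 3 of 3 hold (need ≥2) → satisfied.
Under paragraph 16: not a Primary Scheme (paragraph 8)? no; or Registered Distribution (paragraph 10)? yes; or not a Certified Scheme (paragraph 2)? no. So the offer is a Designated Scheme.
Under paragraph 9: total consideration: $6,524,800 ≥ $10,087,500? no, so negated condition yes; and the issuer does not have its registered office in the jurisdiction? yes. So the offer is a Tier IV Placement.
Under paragraph 1: the issuer does not have its registered office in the jurisdiction? yes; and the issuer is a credit institution? yes. So the offer is a Covered Placement.
Under paragraph 18: the offer is not underwritten? no; and the securities are not to be admitted to a regulated market? yes. So the offer is not a Class-J Solicitation.
Under paragraph 14: Tier IV Placement (paragraph 9)? yes; Covered Placement (paragraph 1)? yes; not a Class-J Solicitation (paragraph 18)? yes — 3 of 3 hold (need ≥2) → satisfied.
Under paragraph 17: the securities carry voting rights? no; and the offer is not made in connection with a takeover? yes; and the securities are to be admitted to a regulated market? no. So the offer is not an Eligible Transaction.
Under paragraph 12: a prospectus has been approved by the competent authority? no; the issuer is a credit institution? yes; the offer is underwritten? yes — 2 of 3 hold (need ≥2) → satisfied.
Under paragraph 7: Eligible Transaction (paragraph 17)? no; or Class-K Distribution (paragraph 12)? yes. So the offer is a Registered Offer.
Under paragraph 5: Designated Scheme (paragraph 16)? yes; and Supervised Transaction (paragraph 14)? yes; and Registered Offer (paragraph 7)? yes. So the offer is a Regulated Scheme.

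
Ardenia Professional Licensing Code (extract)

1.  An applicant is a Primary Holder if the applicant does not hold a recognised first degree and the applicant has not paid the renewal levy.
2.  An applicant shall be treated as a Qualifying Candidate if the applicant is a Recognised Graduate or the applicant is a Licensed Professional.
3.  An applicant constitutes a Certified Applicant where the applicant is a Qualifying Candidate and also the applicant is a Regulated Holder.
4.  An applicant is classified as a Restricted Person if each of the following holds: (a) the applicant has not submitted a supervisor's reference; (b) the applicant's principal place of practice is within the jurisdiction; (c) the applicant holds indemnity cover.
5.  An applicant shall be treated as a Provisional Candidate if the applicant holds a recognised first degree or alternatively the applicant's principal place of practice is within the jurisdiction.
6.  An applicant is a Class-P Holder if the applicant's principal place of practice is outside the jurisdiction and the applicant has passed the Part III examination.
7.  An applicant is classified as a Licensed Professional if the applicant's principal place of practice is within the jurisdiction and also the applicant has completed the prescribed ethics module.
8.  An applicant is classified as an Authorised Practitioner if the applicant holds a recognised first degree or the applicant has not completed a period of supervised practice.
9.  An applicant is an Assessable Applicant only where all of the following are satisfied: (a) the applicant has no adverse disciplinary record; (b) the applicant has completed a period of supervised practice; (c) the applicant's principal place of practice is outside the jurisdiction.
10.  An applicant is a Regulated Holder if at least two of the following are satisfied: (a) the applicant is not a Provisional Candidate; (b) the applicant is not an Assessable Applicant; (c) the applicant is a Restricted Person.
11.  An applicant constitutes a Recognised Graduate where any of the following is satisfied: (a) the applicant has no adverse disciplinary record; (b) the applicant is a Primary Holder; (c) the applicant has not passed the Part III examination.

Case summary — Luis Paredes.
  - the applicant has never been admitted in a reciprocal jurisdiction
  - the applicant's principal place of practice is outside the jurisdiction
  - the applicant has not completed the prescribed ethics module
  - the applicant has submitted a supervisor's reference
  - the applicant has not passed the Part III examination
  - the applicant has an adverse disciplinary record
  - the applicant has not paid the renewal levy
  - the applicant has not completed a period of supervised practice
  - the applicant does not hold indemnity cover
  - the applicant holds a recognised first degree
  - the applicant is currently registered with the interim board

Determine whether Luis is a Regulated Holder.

No

paragraph 5 — Provisional Candidate: [the applicant holds a recognised first degree? yes] OR [the applicant's principal place of practice is within the jurisdiction? no] → satisfied.
paragraph 9 — Assessable Applicant: [the applicant has no adverse disciplinary record? no] AND [the applicant has completed a period of supervised practice? no] AND [the applicant's principal place of practice is outside the jurisdiction? yes] → not satisfied.
paragraph 4 — Restricted Person: [the applicant has not submitted a supervisor's reference? no] AND [the applicant's principal place of practice is within the jurisdiction? no] AND [the applicant holds indemnity cover? no] → not satisfied.
paragraph 10 — Regulated Holder: not a Provisional Candidate (paragraph 5)? no; not an Assessable Applicant (paragraph 9)? yes; Restricted Person (paragraph 4)? no — 1 of 3 hold (need ≥2) → not satisfied.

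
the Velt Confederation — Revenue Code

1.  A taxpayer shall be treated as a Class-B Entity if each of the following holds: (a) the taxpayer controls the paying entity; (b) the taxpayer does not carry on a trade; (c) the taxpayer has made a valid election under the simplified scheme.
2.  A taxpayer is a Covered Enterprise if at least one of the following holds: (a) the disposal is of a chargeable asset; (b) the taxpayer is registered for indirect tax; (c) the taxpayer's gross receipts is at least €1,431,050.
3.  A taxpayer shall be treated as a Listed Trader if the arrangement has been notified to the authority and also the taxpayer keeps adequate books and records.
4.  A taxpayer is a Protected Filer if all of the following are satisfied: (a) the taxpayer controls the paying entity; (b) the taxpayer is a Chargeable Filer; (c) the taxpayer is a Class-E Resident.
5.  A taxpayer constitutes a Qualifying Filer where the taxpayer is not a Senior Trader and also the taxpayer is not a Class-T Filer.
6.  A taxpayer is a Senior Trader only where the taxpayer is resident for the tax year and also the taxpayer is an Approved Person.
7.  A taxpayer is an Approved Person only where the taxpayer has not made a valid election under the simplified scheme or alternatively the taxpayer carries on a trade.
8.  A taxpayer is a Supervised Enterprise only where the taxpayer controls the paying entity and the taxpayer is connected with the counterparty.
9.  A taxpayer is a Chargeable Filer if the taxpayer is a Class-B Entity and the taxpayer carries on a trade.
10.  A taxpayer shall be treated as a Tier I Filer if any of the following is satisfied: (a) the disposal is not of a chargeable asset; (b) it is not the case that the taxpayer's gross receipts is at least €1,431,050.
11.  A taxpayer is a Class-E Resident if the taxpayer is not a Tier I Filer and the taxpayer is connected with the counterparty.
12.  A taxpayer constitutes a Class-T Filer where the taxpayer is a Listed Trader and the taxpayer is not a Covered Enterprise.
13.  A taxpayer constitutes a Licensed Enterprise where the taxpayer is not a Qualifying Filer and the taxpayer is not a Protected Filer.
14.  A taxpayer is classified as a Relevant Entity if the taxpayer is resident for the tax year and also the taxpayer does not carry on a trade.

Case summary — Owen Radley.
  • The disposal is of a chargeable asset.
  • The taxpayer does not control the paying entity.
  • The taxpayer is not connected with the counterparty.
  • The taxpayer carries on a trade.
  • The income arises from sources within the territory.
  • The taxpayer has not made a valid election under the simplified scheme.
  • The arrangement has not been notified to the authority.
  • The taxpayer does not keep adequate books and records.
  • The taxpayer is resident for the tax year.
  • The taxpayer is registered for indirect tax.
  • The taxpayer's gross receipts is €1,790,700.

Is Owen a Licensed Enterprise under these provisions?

Yes

paragraph 7 — Approved Person: [the taxpayer has not made a valid election under the simplified scheme? yes] OR [the taxpayer carries on a trade? yes] → satisfied.
paragraph 6 — Senior Trader: [the taxpayer is resident for the tax year? yes] AND [Approved Person (paragraph 7)? yes] → satisfied.
paragraph 3 — Listed Trader: [the arrangement has been notified to the authority? no] AND [the taxpayer keeps adequate books and records? no] → not satisfied.
paragraph 2 — Covered Enterprise: [the disposal is of a chargeable asset? yes] OR [the taxpayer is registered for indirect tax? yes] OR [taxpayer's gross receipts: €1,790,700 ≥ €1,431,050? yes] → satisfied.
paragraph 12 — Class-T Filer: [Listed Trader (paragraph 3)? no] AND [not a Covered Enterprise (paragraph 2)? no] → not satisfied.
paragraph 5 — Qualifying Filer: [not a Senior Trader (paragraph 6)? no] AND [not a Class-T Filer (paragraph 12)? yes] → not satisfied.
paragraph 1 — Class-B Entity: [the taxpayer controls the paying entity? no] AND [the taxpayer does not carry on a trade? no] AND [the taxpayer has made a valid election under the simplified scheme? no] → not satisfied.
paragraph 9 — Chargeable Filer: [Class-B Entity (paragraph 1)? no] AND [the taxpayer carries on a trade? yes] → not satisfied.
paragraph 10 — Tier I Filer: [the disposal is not of a chargeable asset? no] OR [taxpayer's gross receipts: €1,790,700 ≥ €1,431,050? yes, so negated condition no] → not satisfied.
paragraph 11 — Class-E Resident: [not a Tier I Filer (paragraph 10)? yes] AND [the taxpayer is connected with the counterparty? no] → not satisfied.
paragraph 4 — Protected Filer: [the taxpayer controls the paying entity? no] AND [Chargeable Filer (paragraph 9)? no] AND [Class-E Resident (paragraph 11)? no] → not satisfied.
paragraph 13 — Licensed Enterprise: [not a Qualifying Filer (paragraph 5)? yes] AND [not a Protected Filer (paragraph 4)? yes] → satisfied.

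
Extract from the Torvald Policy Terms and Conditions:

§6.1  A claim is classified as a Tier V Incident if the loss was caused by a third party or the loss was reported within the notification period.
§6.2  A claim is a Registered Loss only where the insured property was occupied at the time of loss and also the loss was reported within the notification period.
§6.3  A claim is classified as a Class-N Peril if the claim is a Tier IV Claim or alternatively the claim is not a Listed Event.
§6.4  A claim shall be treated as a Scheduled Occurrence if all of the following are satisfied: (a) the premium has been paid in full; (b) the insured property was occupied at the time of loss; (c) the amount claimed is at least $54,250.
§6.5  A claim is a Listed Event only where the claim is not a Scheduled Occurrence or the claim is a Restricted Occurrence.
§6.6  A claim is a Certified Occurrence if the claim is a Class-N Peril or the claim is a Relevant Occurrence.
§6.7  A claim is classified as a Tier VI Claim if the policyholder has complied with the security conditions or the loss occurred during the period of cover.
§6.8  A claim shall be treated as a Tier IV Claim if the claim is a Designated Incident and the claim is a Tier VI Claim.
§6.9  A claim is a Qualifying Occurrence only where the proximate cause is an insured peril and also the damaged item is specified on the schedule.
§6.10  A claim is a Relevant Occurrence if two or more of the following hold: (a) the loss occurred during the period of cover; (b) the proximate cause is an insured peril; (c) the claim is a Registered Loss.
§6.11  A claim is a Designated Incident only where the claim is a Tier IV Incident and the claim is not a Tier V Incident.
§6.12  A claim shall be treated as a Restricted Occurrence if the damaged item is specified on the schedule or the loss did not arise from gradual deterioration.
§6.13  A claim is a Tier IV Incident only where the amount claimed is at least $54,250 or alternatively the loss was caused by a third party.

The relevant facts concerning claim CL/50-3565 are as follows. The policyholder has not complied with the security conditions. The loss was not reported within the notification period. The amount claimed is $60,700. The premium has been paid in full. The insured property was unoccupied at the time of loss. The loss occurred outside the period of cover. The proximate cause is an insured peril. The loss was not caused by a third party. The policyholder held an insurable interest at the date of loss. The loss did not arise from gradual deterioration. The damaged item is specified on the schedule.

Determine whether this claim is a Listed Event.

§6.4 — Scheduled Occurrence: [the premium has been paid in full? yes] AND [the insured property was occupied at the time of loss? no] AND [amount claimed: $60,700 ≥ $54,250? yes] → not satisfied.
§6.12 — Restricted Occurrence: [the damaged item is specified on the schedule? yes] OR [the loss did not arise from gradual deterioration? yes] → satisfied.
§6.5 — Listed Event: [not a Scheduled Occurrence (§6.4)? yes] OR [Restricted Occurrence (§6.12)? yes] → satisfied.

Yes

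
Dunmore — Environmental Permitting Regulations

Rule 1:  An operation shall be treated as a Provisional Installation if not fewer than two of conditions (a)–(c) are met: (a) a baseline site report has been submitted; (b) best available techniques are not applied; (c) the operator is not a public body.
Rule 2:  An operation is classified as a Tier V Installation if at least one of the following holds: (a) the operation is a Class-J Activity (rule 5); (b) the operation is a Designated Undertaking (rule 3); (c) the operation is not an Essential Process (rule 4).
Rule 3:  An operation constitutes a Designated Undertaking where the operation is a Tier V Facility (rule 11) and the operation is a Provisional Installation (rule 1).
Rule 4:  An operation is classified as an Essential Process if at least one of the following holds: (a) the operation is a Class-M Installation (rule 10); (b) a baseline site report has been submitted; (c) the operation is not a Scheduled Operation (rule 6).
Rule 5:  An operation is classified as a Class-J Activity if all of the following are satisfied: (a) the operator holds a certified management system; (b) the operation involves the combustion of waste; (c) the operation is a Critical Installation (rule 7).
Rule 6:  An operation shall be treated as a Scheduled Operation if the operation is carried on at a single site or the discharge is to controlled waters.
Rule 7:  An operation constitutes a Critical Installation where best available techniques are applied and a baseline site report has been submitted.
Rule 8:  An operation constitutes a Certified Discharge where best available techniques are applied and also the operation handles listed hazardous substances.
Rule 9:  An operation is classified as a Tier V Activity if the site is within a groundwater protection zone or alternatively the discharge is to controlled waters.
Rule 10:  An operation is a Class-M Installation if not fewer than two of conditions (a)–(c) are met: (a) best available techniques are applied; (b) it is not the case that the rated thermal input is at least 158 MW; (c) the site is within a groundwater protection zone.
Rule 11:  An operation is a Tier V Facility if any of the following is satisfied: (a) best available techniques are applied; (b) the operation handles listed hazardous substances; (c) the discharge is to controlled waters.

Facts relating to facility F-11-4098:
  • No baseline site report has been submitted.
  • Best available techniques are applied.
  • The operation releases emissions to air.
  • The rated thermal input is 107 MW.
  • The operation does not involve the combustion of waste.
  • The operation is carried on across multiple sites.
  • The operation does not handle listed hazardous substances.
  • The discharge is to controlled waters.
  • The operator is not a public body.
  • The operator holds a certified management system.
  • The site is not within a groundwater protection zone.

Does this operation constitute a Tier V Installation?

No

Under rule 7: best available techniques are applied? yes; and a baseline site report has been submitted? no. So the operation is not a Critical Installation.
Under rule 5: the operator holds a certified management system? yes; and the operation involves the combustion of waste? no; and Critical Installation (rule 7)? no. So the operation is not a Class-J Activity.
Under rule 11: best available techniques are applied? yes; or the operation handles listed hazardous substances? no; or the discharge is to controlled waters? yes. So the operation is a Tier V Facility.
Under rule 1: a baseline site report has been submitted? no; best available techniques are not applied? no; the operator is not a public body? yes — 1 of 3 hold (need ≥2) → not satisfied.
Under rule 3: Tier V Facility (rule 11)? yes; and Provisional Installation (rule 1)? no. So the operation is not a Designated Undertaking.
Under rule 10: best available techniques are applied? yes; rated thermal input: 107 MW ≥ 158 MW? no, so negated condition yes; the site is within a groundwater protection zone? no — 2 of 3 hold (need ≥2) → satisfied.
Under rule 6: the operation is carried on at a single site? no; or the discharge is to controlled waters? yes. So the operation is a Scheduled Operation.
Under rule 4: Class-M Installation (rule 10)? yes; or a baseline site report has been submitted? no; or not a Scheduled Operation (rule 6)? no. So the operation is an Essential Process.
Under rule 2: Class-J Activity (rule 5)? no; or Designated Undertaking (rule 3)? no; or not an Essential Process (rule 4)? no. So the operation is not a Tier V Installation.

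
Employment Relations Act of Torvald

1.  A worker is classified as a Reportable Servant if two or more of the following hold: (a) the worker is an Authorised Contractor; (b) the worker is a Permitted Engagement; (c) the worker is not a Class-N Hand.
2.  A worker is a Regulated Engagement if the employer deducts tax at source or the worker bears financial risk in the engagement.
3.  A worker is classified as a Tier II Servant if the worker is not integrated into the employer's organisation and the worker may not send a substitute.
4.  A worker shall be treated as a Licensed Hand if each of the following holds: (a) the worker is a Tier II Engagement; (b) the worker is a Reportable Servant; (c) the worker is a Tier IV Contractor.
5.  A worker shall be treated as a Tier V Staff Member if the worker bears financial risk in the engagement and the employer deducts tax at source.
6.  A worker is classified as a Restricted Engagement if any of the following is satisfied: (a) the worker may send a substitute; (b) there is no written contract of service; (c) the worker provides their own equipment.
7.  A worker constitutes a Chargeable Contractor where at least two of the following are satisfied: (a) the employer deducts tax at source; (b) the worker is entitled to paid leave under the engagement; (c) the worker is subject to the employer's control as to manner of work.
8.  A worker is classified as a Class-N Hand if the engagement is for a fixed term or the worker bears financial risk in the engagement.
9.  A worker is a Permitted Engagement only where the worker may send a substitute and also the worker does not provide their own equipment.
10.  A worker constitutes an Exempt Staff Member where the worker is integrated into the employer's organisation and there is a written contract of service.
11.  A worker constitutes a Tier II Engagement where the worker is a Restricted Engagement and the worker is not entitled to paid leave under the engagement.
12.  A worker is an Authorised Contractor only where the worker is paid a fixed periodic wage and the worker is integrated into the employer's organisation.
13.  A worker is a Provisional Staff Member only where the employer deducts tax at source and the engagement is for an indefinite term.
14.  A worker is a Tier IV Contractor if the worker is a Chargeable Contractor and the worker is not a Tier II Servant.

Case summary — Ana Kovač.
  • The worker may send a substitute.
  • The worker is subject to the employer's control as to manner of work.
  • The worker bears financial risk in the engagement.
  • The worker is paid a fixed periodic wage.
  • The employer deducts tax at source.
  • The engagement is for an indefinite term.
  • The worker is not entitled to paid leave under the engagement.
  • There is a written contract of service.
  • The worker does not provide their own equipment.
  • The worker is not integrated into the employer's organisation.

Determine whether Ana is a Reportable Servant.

No

paragraph 12 — Authorised Contractor: [the worker is paid a fixed periodic wage? yes] AND [the worker is integrated into the employer's organisation? no] → not satisfied.
paragraph 9 — Permitted Engagement: [the worker may send a substitute? yes] AND [the worker does not provide their own equipment? yes] → satisfied.
paragraph 8 — Class-N Hand: [the engagement is for a fixed term? no] OR [the worker bears financial risk in the engagement? yes] → satisfied.
paragraph 1 — Reportable Servant: Authorised Contractor (paragraph 12)? no; Permitted Engagement (paragraph 9)? yes; not a Class-N Hand (paragraph 8)? no — 1 of 3 hold (need ≥2) → not satisfied.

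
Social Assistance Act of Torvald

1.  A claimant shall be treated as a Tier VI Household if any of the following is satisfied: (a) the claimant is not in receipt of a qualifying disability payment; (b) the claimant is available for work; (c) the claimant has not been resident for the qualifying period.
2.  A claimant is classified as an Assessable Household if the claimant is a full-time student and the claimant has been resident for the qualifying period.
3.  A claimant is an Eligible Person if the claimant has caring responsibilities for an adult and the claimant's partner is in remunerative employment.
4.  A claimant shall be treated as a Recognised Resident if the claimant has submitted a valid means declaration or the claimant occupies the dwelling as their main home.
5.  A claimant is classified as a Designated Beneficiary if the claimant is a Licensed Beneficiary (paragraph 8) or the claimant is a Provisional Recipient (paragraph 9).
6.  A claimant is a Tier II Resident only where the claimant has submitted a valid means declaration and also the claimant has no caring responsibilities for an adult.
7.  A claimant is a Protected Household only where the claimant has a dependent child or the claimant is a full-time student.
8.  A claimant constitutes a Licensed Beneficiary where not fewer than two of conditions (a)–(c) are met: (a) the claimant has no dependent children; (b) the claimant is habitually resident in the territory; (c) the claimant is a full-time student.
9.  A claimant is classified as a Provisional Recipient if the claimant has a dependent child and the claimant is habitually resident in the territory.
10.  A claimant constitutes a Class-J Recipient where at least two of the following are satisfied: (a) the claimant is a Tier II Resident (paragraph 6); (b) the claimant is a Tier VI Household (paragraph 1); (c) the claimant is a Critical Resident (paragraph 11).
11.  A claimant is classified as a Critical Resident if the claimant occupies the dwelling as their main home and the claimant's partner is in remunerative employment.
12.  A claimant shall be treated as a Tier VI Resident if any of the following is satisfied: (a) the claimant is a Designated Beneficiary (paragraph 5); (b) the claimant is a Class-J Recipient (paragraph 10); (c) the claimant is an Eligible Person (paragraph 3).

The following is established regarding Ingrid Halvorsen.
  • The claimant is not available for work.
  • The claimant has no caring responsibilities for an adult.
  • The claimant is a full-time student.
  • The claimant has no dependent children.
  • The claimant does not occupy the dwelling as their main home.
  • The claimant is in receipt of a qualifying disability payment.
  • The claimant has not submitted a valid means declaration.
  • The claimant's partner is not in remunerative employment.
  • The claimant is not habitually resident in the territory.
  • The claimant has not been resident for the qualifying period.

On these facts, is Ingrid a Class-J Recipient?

Under paragraph 6: the claimant has submitted a valid means declaration? no; and the claimant has no caring responsibilities for an adult? yes. So the claimant is not a Tier II Resident.
Under paragraph 1: the claimant is not in receipt of a qualifying disability payment? no; or the claimant is available for work? no; or the claimant has not been resident for the qualifying period? yes. So the claimant is a Tier VI Household.
Under paragraph 11: the claimant occupies the dwelling as their main home? no; and the claimant's partner is in remunerative employment? no. So the claimant is not a Critical Resident.
Under paragraph 10: Tier II Resident (paragraph 6)? no; Tier VI Household (paragraph 1)? yes; Critical Resident (paragraph 11)? no — 1 of 3 hold (need ≥2) → not satisfied.

No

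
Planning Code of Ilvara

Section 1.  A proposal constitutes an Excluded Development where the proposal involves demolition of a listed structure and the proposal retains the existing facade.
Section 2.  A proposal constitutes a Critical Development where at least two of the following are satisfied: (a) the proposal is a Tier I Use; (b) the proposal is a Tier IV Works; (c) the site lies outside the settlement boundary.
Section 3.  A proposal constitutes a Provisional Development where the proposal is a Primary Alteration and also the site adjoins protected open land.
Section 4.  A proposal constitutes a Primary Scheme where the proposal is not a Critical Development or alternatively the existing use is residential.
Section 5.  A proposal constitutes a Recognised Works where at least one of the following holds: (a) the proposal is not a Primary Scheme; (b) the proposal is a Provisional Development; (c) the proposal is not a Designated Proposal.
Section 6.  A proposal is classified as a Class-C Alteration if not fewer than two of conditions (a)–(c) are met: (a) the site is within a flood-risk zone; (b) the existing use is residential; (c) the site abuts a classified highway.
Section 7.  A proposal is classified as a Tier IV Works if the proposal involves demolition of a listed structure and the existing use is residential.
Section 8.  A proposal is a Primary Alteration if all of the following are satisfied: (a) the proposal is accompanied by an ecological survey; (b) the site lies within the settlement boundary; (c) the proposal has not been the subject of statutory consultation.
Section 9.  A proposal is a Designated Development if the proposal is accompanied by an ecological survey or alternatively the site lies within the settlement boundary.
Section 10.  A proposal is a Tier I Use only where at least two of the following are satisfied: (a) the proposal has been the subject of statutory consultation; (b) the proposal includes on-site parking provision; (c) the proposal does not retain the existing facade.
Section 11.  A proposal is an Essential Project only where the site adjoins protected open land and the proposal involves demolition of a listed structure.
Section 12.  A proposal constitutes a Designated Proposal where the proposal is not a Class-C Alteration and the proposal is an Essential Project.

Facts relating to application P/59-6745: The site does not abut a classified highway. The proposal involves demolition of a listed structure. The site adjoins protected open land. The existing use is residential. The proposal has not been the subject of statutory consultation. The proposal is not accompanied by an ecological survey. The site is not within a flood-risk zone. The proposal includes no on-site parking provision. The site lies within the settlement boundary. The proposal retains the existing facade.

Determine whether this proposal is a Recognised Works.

section 10 — Tier I Use: the proposal has been the subject of statutory consultation? no; the proposal includes on-site parking provision? no; the proposal does not retain the existing facade? no — 0 of 3 hold (need ≥2) → not satisfied.
section 7 — Tier IV Works: [the proposal involves demolition of a listed structure? yes] AND [the existing use is residential? yes] → satisfied.
section 2 — Critical Development: Tier I Use (section 10)? no; Tier IV Works (section 7)? yes; the site lies outside the settlement boundary? no — 1 of 3 hold (need ≥2) → not satisfied.
section 4 — Primary Scheme: [not a Critical Development (section 2)? yes] OR [the existing use is residential? yes] → satisfied.
section 8 — Primary Alteration: [the proposal is accompanied by an ecological survey? no] AND [the site lies within the settlement boundary? yes] AND [the proposal has not been the subject of statutory consultation? yes] → not satisfied.
section 3 — Provisional Development: [Primary Alteration (section 8)? no] AND [the site adjoins protected open land? yes] → not satisfied.
section 6 — Class-C Alteration: the site is within a flood-risk zone? no; the existing use is residential? yes; the site abuts a classified highway? no — 1 of 3 hold (need ≥2) → not satisfied.
section 11 — Essential Project: [the site adjoins protected open land? yes] AND [the proposal involves demolition of a listed structure? yes] → satisfied.
section 12 — Designated Proposal: [not a Class-C Alteration (section 6)? yes] AND [Essential Project (section 11)? yes] → satisfied.
section 5 — Recognised Works: [not a Primary Scheme (section 4)? no] OR [Provisional Development (section 3)? no] OR [not a Designated Proposal (section 12)? no] → not satisfied.

No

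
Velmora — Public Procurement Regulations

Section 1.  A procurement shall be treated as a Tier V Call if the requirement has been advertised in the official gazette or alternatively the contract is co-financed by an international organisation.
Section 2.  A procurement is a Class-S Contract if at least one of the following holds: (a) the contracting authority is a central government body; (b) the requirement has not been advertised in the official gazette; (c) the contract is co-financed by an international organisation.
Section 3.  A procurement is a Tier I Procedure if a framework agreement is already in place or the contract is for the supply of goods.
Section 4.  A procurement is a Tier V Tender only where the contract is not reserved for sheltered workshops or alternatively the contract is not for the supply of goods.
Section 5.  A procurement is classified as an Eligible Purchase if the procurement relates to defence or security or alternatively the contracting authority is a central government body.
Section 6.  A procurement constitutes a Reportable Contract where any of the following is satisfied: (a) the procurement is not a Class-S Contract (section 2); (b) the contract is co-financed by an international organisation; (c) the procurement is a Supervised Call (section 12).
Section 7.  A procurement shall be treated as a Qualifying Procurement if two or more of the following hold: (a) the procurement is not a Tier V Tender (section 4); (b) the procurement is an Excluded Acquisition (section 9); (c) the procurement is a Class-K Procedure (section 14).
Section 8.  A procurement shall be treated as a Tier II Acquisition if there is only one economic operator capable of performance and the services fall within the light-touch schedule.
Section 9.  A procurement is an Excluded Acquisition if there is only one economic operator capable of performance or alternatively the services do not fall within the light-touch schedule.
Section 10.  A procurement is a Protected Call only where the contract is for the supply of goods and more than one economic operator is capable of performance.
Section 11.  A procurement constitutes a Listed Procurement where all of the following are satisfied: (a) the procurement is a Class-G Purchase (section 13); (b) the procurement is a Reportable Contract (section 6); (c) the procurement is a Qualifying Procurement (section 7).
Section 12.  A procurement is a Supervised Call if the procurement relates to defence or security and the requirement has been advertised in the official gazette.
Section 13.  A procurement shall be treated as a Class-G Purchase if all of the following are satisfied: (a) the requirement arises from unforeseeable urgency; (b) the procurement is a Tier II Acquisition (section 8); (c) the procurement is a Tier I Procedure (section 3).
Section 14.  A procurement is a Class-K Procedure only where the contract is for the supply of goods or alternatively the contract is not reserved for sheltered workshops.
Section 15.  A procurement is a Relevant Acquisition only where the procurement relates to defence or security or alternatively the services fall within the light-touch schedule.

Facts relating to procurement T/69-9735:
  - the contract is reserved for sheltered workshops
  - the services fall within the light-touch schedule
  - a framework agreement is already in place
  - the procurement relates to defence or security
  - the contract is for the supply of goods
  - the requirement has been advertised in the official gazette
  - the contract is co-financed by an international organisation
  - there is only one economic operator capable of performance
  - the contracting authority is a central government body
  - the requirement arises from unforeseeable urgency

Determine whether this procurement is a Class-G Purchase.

Yes

section 8 — Tier II Acquisition: [there is only one economic operator capable of performance? yes] AND [the services fall within the light-touch schedule? yes] → satisfied.
section 3 — Tier I Procedure: [a framework agreement is already in place? yes] OR [the contract is for the supply of goods? yes] → satisfied.
section 13 — Class-G Purchase: [the requirement arises from unforeseeable urgency? yes] AND [Tier II Acquisition (section 8)? yes] AND [Tier I Procedure (section 3)? yes] → satisfied.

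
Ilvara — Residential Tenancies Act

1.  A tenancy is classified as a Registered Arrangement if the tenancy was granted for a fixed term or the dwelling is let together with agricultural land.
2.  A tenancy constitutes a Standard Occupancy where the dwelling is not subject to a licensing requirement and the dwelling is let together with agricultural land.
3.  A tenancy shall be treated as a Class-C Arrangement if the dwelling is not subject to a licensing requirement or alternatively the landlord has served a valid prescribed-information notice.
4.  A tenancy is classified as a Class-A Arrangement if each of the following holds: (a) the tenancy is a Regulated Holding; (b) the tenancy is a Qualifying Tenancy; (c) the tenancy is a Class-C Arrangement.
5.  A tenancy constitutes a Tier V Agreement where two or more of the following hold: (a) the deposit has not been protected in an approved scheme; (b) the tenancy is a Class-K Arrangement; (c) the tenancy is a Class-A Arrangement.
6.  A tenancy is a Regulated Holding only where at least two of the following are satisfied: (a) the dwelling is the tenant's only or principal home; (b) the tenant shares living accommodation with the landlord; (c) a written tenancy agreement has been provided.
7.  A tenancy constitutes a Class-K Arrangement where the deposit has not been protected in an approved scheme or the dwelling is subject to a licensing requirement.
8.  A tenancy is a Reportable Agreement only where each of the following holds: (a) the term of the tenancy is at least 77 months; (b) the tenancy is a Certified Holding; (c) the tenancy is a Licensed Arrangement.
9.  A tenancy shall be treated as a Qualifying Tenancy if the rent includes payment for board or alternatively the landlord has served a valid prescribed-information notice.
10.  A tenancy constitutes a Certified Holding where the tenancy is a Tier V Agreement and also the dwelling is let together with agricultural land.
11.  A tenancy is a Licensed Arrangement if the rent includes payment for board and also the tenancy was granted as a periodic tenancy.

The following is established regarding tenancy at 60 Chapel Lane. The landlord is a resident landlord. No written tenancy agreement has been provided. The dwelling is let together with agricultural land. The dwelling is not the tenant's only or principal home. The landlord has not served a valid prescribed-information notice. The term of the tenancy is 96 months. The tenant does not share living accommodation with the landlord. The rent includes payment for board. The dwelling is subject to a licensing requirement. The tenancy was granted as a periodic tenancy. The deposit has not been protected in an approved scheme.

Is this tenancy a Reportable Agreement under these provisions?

paragraph 7 — Class-K Arrangement: [the deposit has not been protected in an approved scheme? yes] OR [the dwelling is subject to a licensing requirement? yes] → satisfied.
paragraph 6 — Regulated Holding: the dwelling is the tenant's only or principal home? no; the tenant shares living accommodation with the landlord? no; a written tenancy agreement has been provided? no — 0 of 3 hold (need ≥2) → not satisfied.
paragraph 9 — Qualifying Tenancy: [the rent includes payment for board? yes] OR [the landlord has served a valid prescribed-information notice? no] → satisfied.
paragraph 3 — Class-C Arrangement: [the dwelling is not subject to a licensing requirement? no] OR [the landlord has served a valid prescribed-information notice? no] → not satisfied.
paragraph 4 — Class-A Arrangement: [Regulated Holding (paragraph 6)? no] AND [Qualifying Tenancy (paragraph 9)? yes] AND [Class-C Arrangement (paragraph 3)? no] → not satisfied.
paragraph 5 — Tier V Agreement: the deposit has not been protected in an approved scheme? yes; Class-K Arrangement (paragraph 7)? yes; Class-A Arrangement (paragraph 4)? no — 2 of 3 hold (need ≥2) → satisfied.
paragraph 10 — Certified Holding: [Tier V Agreement (paragraph 5)? yes] AND [the dwelling is let together with agricultural land? yes] → satisfied.
paragraph 11 — Licensed Arrangement: [the rent includes payment for board? yes] AND [the tenancy was granted as a periodic tenancy? yes] → satisfied.
paragraph 8 — Reportable Agreement: [term of the tenancy: 96 months ≥ 77 months? yes] AND [Certified Holding (paragraph 10)? yes] AND [Licensed Arrangement (paragraph 11)? yes] → satisfied.

Yes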